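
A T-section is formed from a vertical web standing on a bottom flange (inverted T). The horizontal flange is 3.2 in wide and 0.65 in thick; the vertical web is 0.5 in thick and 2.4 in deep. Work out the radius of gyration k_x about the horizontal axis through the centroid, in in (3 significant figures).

Decompose the section into non-overlapping parts with the origin at the bottom-left of its bounding rectangle.
Flange: 3.2 × 0.65, A = 2.08 in², y = 0.325 in, Ī = 0.073233 in⁴.
Web: 0.5 × 2.4, A = 1.2 in², y = 1.85 in, Ī = 0.576 in⁴.
Centroid: ȳ = ΣA·y / ΣA = 0.88293 in.
Transfer each piece to the horizontal axis through the centroid using Ī + A·d² with d = y − 0.88293:
  flange: d = -0.55793 in → contributes +0.7207 in⁴
  web: d = 0.96707 in → contributes +1.6983 in⁴
Total I = 2.419 in⁴.
Radius of gyration: k = √(I/A) = √(2.419 / 3.28) = 0.85877 in.

k_x ≈ 0.859 in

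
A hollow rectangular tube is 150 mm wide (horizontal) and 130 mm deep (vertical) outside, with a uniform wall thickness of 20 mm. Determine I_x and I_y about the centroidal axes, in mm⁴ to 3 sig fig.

Split into non-overlapping primitives; take the origin at the lower-left of the bounding box.
Outer rectangle: 150 × 130, A = 19 500 mm², y = 65 mm, Ī = 27 462 500 mm⁴.
Inner void (subtracted): 110 × 90, A = 9 900 mm², y = 65 mm, Ī = 6 682 500 mm⁴.
By symmetry the centroid is at mid-height, ȳ = 65 mm.
All pieces are centred on the centroidal x-axis, so I = ΣĪ (holes subtracted) = 20 780 000 mm⁴.
Repeating about the centroidal y-axis gives I_y = 26 580 000 mm⁴.

I_x ≈ 2.08 × 10⁷ mm⁴, I_y ≈ 2.66 × 10⁷ mm⁴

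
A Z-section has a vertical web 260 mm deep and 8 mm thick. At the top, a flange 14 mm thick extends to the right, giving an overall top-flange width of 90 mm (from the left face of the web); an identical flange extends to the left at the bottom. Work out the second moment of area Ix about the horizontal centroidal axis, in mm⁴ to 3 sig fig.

Split into non-overlapping primitives; take the origin at the lower-left of the bounding box.
Web: 8 × 260, A = 2 080 mm², y = 130 mm, Ī = 11 717 333 mm⁴.
Top flange (beyond web): 82 × 14, A = 1 148 mm², y = 253 mm, Ī = 18 751 mm⁴.
Bottom flange (beyond web): 82 × 14, A = 1 148 mm², y = 7 mm, Ī = 18 751 mm⁴.
Centroid: ȳ = ΣA·y / ΣA = 130 mm.
Transfer each piece to the horizontal centroidal axis using Ī + A·d² with d = y − 130:
  web: d = 0 mm → contributes +11 717 333 mm⁴
  top flange (beyond web): d = 123 mm → contributes +17 386 843 mm⁴
  bottom flange (beyond web): d = -123 mm → contributes +17 386 843 mm⁴
Total I = 46 491 019 mm⁴.

Ix ≈ 4.65 × 10⁷ mm⁴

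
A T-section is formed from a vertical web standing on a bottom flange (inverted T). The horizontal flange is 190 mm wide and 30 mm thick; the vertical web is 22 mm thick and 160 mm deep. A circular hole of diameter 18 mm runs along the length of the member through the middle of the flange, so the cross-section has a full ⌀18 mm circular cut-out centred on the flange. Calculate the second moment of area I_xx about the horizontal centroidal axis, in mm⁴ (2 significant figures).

Break the section into simple shapes (no overlaps), measuring from the bottom-left corner of the bounding box.
Flange: 190 × 30, A = 5 700 mm², y = 15 mm, Ī = 427 500 mm⁴.
Web: 22 × 160, A = 3 520 mm², y = 110 mm, Ī = 7 509 333 mm⁴.
Hole (subtracted): ⌀18, A = 254.5 mm², y = 15 mm, Ī = 5 153 mm⁴.
Centroid: ȳ = ΣA·y / ΣA = 52.3 mm.
Transfer each piece to the horizontal centroidal axis using Ī + A·d² with d = y − 52.3:
  flange: d = -37.3 mm → contributes +8 357 174 mm⁴
  web: d = 57.7 mm → contributes +19 229 082 mm⁴
  hole: d = -37.3 mm → contributes −359 163 mm⁴
Total I = 27 227 094 mm⁴.

I_xx ≈ 2.7 × 10⁷ mm⁴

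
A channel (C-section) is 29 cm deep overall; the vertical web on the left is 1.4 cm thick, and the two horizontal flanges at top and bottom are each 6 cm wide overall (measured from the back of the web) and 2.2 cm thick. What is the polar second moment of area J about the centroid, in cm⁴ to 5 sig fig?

Break the section into simple shapes (no overlaps), measuring from the bottom-left corner of the bounding box.
Web: 1.4 × 29, A = 40.6 cm², y = 14.5 cm, Ī = 2845.383 cm⁴.
Top flange (beyond web): 4.6 × 2.2, A = 10.12 cm², y = 27.9 cm, Ī = 4.081733 cm⁴.
Bottom flange (beyond web): 4.6 × 2.2, A = 10.12 cm², y = 1.1 cm, Ī = 4.081733 cm⁴.
By symmetry the centroid is at mid-height, ȳ = 14.5 cm.
Transfer each piece to the centroidal x-axis using Ī + A·d² with d = y − 14.5:
  web: d = 0 cm → contributes +2845.383 cm⁴
  top flange (beyond web): d = 13.4 cm → contributes +1821.229 cm⁴
  bottom flange (beyond web): d = -13.4 cm → contributes +1821.229 cm⁴
Total I = 6487.841 cm⁴.
For the y-axis: x̄ = 1.698028 cm.
Repeating about the centroidal y-axis gives I_y = 163.881 cm⁴.
Polar second moment: J = I_x + I_y = 6651.722 cm⁴.

J ≈ 6651.7 cm⁴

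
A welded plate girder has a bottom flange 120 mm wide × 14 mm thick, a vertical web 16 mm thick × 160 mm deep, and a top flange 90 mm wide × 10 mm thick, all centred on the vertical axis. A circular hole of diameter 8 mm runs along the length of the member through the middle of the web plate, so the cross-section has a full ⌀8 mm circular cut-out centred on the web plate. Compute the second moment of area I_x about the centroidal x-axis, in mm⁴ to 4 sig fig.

I_x ≈ 2.376 × 10⁷ mm⁴

Break the section into simple shapes (no overlaps), measuring from the bottom-left corner of the bounding box.
Bottom plate: 120 × 14, A = 1 680 mm², y = 7 mm, Ī = 27 440 mm⁴.
Web plate: 16 × 160, A = 2 560 mm², y = 94 mm, Ī = 5 461 333 mm⁴.
Top plate: 90 × 10, A = 900 mm², y = 179 mm, Ī = 7 500 mm⁴.
Hole (subtracted): ⌀8, A = 50.2655 mm², y = 94 mm, Ī = 201.062 mm⁴.
Centroid: ȳ = ΣA·y / ΣA = 80.3136 mm.
Transfer each piece to the centroidal x-axis using Ī + A·d² with d = y − 80.3136:
  bottom plate: d = -73.3136 mm → contributes +9 057 252 mm⁴
  web plate: d = 13.6864 mm → contributes +5 940 864 mm⁴
  top plate: d = 98.6864 mm → contributes +8 772 600 mm⁴
  hole: d = 13.6864 mm → contributes −9616.63 mm⁴
Total I = 23 761 100 mm⁴.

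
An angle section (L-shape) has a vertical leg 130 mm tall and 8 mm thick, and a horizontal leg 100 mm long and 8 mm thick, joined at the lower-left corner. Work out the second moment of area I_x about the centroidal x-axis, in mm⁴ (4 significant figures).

Split into non-overlapping primitives; take the origin at the lower-left of the bounding box.
Vertical leg: 8 × 130, A = 1 040 mm², y = 65 mm, Ī = 1 464 667 mm⁴.
Horizontal leg (remainder): 92 × 8, A = 736 mm², y = 4 mm, Ī = 3925.33 mm⁴.
Centroid: ȳ = ΣA·y / ΣA = 39.7207 mm.
Transfer each piece to the centroidal x-axis using Ī + A·d² with d = y − 39.7207:
  vertical leg: d = 25.2793 mm → contributes +2 129 270 mm⁴
  horizontal leg (remainder): d = -35.7207 mm → contributes +943 039 mm⁴
Total I = 3 072 309 mm⁴.

I_x ≈ 3.072 × 10⁶ mm⁴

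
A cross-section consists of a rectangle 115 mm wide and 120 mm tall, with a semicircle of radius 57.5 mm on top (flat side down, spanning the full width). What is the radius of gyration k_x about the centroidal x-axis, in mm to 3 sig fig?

Decompose the section into non-overlapping parts with the origin at the bottom-left of its bounding rectangle.
Rectangular body: 115 × 120, A = 13 800 mm², y = 60 mm, Ī = 16 560 000 mm⁴.
Semicircular cap: semicircle r = 57.5, A = 5193.4 mm², y = 144.4 mm, Ī = 1 199 785 mm⁴.
Centroid: ȳ = ΣA·y / ΣA = 83.079 mm.
Transfer each piece to the centroidal x-axis using Ī + A·d² with d = y − 83.079:
  rectangular body: d = -23.079 mm → contributes +23 910 321 mm⁴
  semicircular cap: d = 61.325 mm → contributes +20 731 024 mm⁴
Total I = 44 641 345 mm⁴.
Radius of gyration: k = √(I/A) = √(44 641 345 / 18 993) = 48.48 mm.

k_x ≈ 48.5 mm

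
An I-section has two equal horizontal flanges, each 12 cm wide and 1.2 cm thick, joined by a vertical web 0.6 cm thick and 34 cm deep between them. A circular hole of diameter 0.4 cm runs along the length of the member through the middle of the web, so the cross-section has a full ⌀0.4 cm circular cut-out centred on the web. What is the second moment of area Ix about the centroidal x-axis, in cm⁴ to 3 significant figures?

Split into non-overlapping primitives; take the origin at the lower-left of the bounding box.
Bottom flange: 12 × 1.2, A = 14.4 cm², y = 0.6 cm, Ī = 1.728 cm⁴.
Web: 0.6 × 34, A = 20.4 cm², y = 18.2 cm, Ī = 1965.2 cm⁴.
Top flange: 12 × 1.2, A = 14.4 cm², y = 35.8 cm, Ī = 1.728 cm⁴.
Hole (subtracted): ⌀0.4, A = 0.12566 cm², y = 18.2 cm, Ī = 0.0012566 cm⁴.
By symmetry the centroid is at mid-height, ȳ = 18.2 cm.
Transfer each piece to the centroidal x-axis using Ī + A·d² with d = y − 18.2:
  bottom flange: d = -17.6 cm → contributes +4462.3 cm⁴
  web: d = 0 cm → contributes +1965.2 cm⁴
  top flange: d = 17.6 cm → contributes +4462.3 cm⁴
  hole: d = 0 cm → contributes −0.0012566 cm⁴
Total I = 10 890 cm⁴.

Ix ≈ 1.09 × 10⁴ cm⁴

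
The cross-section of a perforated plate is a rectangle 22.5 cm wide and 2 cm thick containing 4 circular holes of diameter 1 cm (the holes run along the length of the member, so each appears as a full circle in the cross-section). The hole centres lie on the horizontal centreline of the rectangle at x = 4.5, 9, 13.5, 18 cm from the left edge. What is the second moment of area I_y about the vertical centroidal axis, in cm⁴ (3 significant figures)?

I_y ≈ 1820 cm⁴

Decompose the section into non-overlapping parts with the origin at the bottom-left of its bounding rectangle.
Plate: 22.5 × 2, A = 45 cm², x = 11.25 cm, Ī = 1898.4 cm⁴.
Hole 1 (subtracted): ⌀1, A = 0.7854 cm², x = 4.5 cm, Ī = 0.049087 cm⁴.
Hole 2 (subtracted): ⌀1, A = 0.7854 cm², x = 9 cm, Ī = 0.049087 cm⁴.
Hole 3 (subtracted): ⌀1, A = 0.7854 cm², x = 13.5 cm, Ī = 0.049087 cm⁴.
Hole 4 (subtracted): ⌀1, A = 0.7854 cm², x = 18 cm, Ī = 0.049087 cm⁴.
By symmetry the centroid is at mid-width, x̄ = 11.25 cm.
Transfer each piece to the vertical centroidal axis using Ī + A·d² with d = x − 11.25:
  plate: d = 0 cm → contributes +1898.4 cm⁴
  hole 1: d = -6.75 cm → contributes −35.834 cm⁴
  hole 2: d = -2.25 cm → contributes −4.0252 cm⁴
  hole 3: d = 2.25 cm → contributes −4.0252 cm⁴
  hole 4: d = 6.75 cm → contributes −35.834 cm⁴
Total I = 1818.7 cm⁴.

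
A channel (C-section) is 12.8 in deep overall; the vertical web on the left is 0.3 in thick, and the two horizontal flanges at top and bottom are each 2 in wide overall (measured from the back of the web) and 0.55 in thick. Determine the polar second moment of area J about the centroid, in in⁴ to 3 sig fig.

J ≈ 124 in⁴

Break the section into simple shapes (no overlaps), measuring from the bottom-left corner of the bounding box.
Web: 0.3 × 12.8, A = 3.84 in², y = 6.4 in, Ī = 52.429 in⁴.
Top flange (beyond web): 1.7 × 0.55, A = 0.935 in², y = 12.525 in, Ī = 0.02357 in⁴.
Bottom flange (beyond web): 1.7 × 0.55, A = 0.935 in², y = 0.275 in, Ī = 0.02357 in⁴.
By symmetry the centroid is at mid-height, ȳ = 6.4 in.
Transfer each piece to the centroidal x-axis using Ī + A·d² with d = y − 6.4:
  web: d = 0 in → contributes +52.429 in⁴
  top flange (beyond web): d = 6.125 in → contributes +35.101 in⁴
  bottom flange (beyond web): d = -6.125 in → contributes +35.101 in⁴
Total I = 122.63 in⁴.
For the y-axis: x̄ = 0.4775 in.
Repeating about the centroidal y-axis gives I_y = 1.7367 in⁴.
Polar second moment: J = I_x + I_y = 124.37 in⁴.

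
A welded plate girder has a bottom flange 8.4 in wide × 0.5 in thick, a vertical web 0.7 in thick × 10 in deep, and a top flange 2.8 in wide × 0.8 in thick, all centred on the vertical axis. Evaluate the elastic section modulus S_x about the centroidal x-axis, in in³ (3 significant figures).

Decompose the section into non-overlapping parts with the origin at the bottom-left of its bounding rectangle.
Bottom plate: 8.4 × 0.5, A = 4.2 in², y = 0.25 in, Ī = 0.0875 in⁴.
Web plate: 0.7 × 10, A = 7 in², y = 5.5 in, Ī = 58.333 in⁴.
Top plate: 2.8 × 0.8, A = 2.24 in², y = 10.9 in, Ī = 0.11947 in⁴.
Centroid: ȳ = ΣA·y / ΣA = 4.7594 in.
Transfer each piece to the centroidal x-axis using Ī + A·d² with d = y − 4.7594:
  bottom plate: d = -4.5094 in → contributes +85.492 in⁴
  web plate: d = 0.74063 in → contributes +62.173 in⁴
  top plate: d = 6.1406 in → contributes +84.584 in⁴
Total I = 232.25 in⁴.
Extreme fibre distance c = 6.5406 in; S = I/c = 35.509 in³.

S_x ≈ 35.5 in³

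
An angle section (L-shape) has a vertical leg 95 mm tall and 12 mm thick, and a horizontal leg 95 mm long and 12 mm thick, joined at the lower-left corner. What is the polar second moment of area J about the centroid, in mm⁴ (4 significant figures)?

J ≈ 3.570 × 10⁶ mm⁴

Break the section into simple shapes (no overlaps), measuring from the bottom-left corner of the bounding box.
Vertical leg: 12 × 95, A = 1 140 mm², y = 47.5 mm, Ī = 857 375 mm⁴.
Horizontal leg (remainder): 83 × 12, A = 996 mm², y = 6 mm, Ī = 11 952 mm⁴.
Centroid: ȳ = ΣA·y / ΣA = 28.1489 mm.
Transfer each piece to the centroidal x-axis using Ī + A·d² with d = y − 28.1489:
  vertical leg: d = 19.3511 mm → contributes +1 284 266 mm⁴
  horizontal leg (remainder): d = -22.1489 mm → contributes +500 562 mm⁴
Total I = 1 784 829 mm⁴.
For the y-axis: x̄ = 28.1489 mm.
Repeating about the centroidal y-axis gives I_y = 1 784 829 mm⁴.
Polar second moment: J = I_x + I_y = 3 569 657 mm⁴.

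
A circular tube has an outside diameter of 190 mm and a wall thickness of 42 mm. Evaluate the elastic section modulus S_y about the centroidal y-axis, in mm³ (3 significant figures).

Break the section into simple shapes (no overlaps), measuring from the bottom-left corner of the bounding box.
Outer circle: ⌀190, A = 28 353 mm², x = 95 mm, Ī = 63 971 171 mm⁴.
Bore (subtracted): ⌀106, A = 8824.7 mm², x = 95 mm, Ī = 6 197 169 mm⁴.
By symmetry the centroid is at mid-width, x̄ = 95 mm.
All pieces are centred on the centroidal y-axis, so I = ΣĪ (holes subtracted) = 57 774 002 mm⁴.
Extreme fibre distance c = 95 mm; S = I/c = 608 147 mm³.

S_y ≈ 6.08 × 10⁵ mm³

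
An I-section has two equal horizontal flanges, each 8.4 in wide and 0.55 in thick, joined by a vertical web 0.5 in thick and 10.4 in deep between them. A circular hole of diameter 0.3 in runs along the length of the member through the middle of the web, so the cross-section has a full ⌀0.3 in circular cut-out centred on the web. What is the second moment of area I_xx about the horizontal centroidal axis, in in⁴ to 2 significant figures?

I_xx ≈ 320 in⁴

Break the section into simple shapes (no overlaps), measuring from the bottom-left corner of the bounding box.
Bottom flange: 8.4 × 0.55, A = 4.62 in², y = 0.275 in, Ī = 0.1165 in⁴.
Web: 0.5 × 10.4, A = 5.2 in², y = 5.75 in, Ī = 46.87 in⁴.
Top flange: 8.4 × 0.55, A = 4.62 in², y = 11.23 in, Ī = 0.1165 in⁴.
Hole (subtracted): ⌀0.3, A = 0.07069 in², y = 5.75 in, Ī = 0.0003976 in⁴.
By symmetry the centroid is at mid-height, ȳ = 5.75 in.
Transfer each piece to the horizontal centroidal axis using Ī + A·d² with d = y − 5.75:
  bottom flange: d = -5.475 in → contributes +138.6 in⁴
  web: d = 0 in → contributes +46.87 in⁴
  top flange: d = 5.475 in → contributes +138.6 in⁴
  hole: d = 0 in → contributes −0.0003976 in⁴
Total I = 324.1 in⁴.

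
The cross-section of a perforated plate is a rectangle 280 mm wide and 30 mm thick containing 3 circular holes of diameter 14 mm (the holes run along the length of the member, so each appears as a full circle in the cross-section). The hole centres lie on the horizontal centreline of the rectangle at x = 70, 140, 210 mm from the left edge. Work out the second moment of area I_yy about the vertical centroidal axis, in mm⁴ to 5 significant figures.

I_yy ≈ 5.3366 × 10⁷ mm⁴

Decompose the section into non-overlapping parts with the origin at the bottom-left of its bounding rectangle.
Plate: 280 × 30, A = 8 400 mm², x = 140 mm, Ī = 54 880 000 mm⁴.
Hole 1 (subtracted): ⌀14, A = 153.938 mm², x = 70 mm, Ī = 1885.741 mm⁴.
Hole 2 (subtracted): ⌀14, A = 153.938 mm², x = 140 mm, Ī = 1885.741 mm⁴.
Hole 3 (subtracted): ⌀14, A = 153.938 mm², x = 210 mm, Ī = 1885.741 mm⁴.
By symmetry the centroid is at mid-width, x̄ = 140 mm.
Transfer each piece to the vertical centroidal axis using Ī + A·d² with d = x − 140:
  plate: d = 0 mm → contributes +54 880 000 mm⁴
  hole 1: d = -70 mm → contributes −756182.1 mm⁴
  hole 2: d = 0 mm → contributes −1885.741 mm⁴
  hole 3: d = 70 mm → contributes −756182.1 mm⁴
Total I = 53 365 750 mm⁴.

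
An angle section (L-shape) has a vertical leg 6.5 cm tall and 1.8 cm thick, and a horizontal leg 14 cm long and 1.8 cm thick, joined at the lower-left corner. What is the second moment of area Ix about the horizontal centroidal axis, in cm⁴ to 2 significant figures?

Decompose the section into non-overlapping parts with the origin at the bottom-left of its bounding rectangle.
Vertical leg: 1.8 × 6.5, A = 11.7 cm², y = 3.25 cm, Ī = 41.19 cm⁴.
Horizontal leg (remainder): 12.2 × 1.8, A = 21.96 cm², y = 0.9 cm, Ī = 5.929 cm⁴.
Centroid: ȳ = ΣA·y / ΣA = 1.717 cm.
Transfer each piece to the horizontal centroidal axis using Ī + A·d² with d = y − 1.717:
  vertical leg: d = 1.533 cm → contributes +68.7 cm⁴
  horizontal leg (remainder): d = -0.8168 cm → contributes +20.58 cm⁴
Total I = 89.28 cm⁴.

Ix ≈ 89 cm⁴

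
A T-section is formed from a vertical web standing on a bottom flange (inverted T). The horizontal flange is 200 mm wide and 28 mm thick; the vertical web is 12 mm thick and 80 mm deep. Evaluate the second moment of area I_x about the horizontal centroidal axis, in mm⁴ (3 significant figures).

Decompose the section into non-overlapping parts with the origin at the bottom-left of its bounding rectangle.
Flange: 200 × 28, A = 5 600 mm², y = 14 mm, Ī = 365 867 mm⁴.
Web: 12 × 80, A = 960 mm², y = 68 mm, Ī = 512 000 mm⁴.
Centroid: ȳ = ΣA·y / ΣA = 21.902 mm.
Transfer each piece to the horizontal centroidal axis using Ī + A·d² with d = y − 21.902:
  flange: d = -7.9024 mm → contributes +715 579 mm⁴
  web: d = 46.098 mm → contributes +2 551 986 mm⁴
Total I = 3 267 564 mm⁴.

I_x ≈ 3.27 × 10⁶ mm⁴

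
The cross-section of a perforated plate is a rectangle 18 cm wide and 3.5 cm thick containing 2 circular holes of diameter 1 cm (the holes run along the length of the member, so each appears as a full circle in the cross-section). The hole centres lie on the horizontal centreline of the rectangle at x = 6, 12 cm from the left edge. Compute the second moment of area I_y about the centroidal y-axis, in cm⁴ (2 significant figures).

I_y ≈ 1700 cm⁴

Decompose the section into non-overlapping parts with the origin at the bottom-left of its bounding rectangle.
Plate: 18 × 3.5, A = 63 cm², x = 9 cm, Ī = 1 701 cm⁴.
Hole 1 (subtracted): ⌀1, A = 0.7854 cm², x = 6 cm, Ī = 0.04909 cm⁴.
Hole 2 (subtracted): ⌀1, A = 0.7854 cm², x = 12 cm, Ī = 0.04909 cm⁴.
By symmetry the centroid is at mid-width, x̄ = 9 cm.
Transfer each piece to the centroidal y-axis using Ī + A·d² with d = x − 9:
  plate: d = 0 cm → contributes +1 701 cm⁴
  hole 1: d = -3 cm → contributes −7.118 cm⁴
  hole 2: d = 3 cm → contributes −7.118 cm⁴
Total I = 1 687 cm⁴.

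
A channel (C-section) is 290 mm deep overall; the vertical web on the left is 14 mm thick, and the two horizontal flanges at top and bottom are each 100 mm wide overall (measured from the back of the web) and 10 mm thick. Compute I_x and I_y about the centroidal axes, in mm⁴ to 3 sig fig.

I_x ≈ 6.22 × 10⁷ mm⁴, I_y ≈ 4.15 × 10⁶ mm⁴

Split into non-overlapping primitives; take the origin at the lower-left of the bounding box.
Web: 14 × 290, A = 4 060 mm², y = 145 mm, Ī = 28 453 833 mm⁴.
Top flange (beyond web): 86 × 10, A = 860 mm², y = 285 mm, Ī = 7166.7 mm⁴.
Bottom flange (beyond web): 86 × 10, A = 860 mm², y = 5 mm, Ī = 7166.7 mm⁴.
By symmetry the centroid is at mid-height, ȳ = 145 mm.
Transfer each piece to the centroidal x-axis using Ī + A·d² with d = y − 145:
  web: d = 0 mm → contributes +28 453 833 mm⁴
  top flange (beyond web): d = 140 mm → contributes +16 863 167 mm⁴
  bottom flange (beyond web): d = -140 mm → contributes +16 863 167 mm⁴
Total I = 62 180 167 mm⁴.
For the y-axis: x̄ = 21.879 mm.
Repeating about the centroidal y-axis gives I_y = 4 146 822 mm⁴.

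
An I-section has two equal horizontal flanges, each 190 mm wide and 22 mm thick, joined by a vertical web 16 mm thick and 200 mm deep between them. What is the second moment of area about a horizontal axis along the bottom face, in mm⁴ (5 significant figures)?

I_base ≈ 2.8607 × 10⁸ mm⁴

Decompose the section into non-overlapping parts with the origin at the bottom-left of its bounding rectangle.
Bottom flange: 190 × 22, A = 4 180 mm², y = 11 mm, Ī = 168593.3 mm⁴.
Web: 16 × 200, A = 3 200 mm², y = 122 mm, Ī = 10 666 667 mm⁴.
Top flange: 190 × 22, A = 4 180 mm², y = 233 mm, Ī = 168593.3 mm⁴.
Transfer each piece to the bottom edge using Ī + A·d² with d = y − 0:
  bottom flange: d = 11 mm → contributes +674373.3 mm⁴
  web: d = 122 mm → contributes +58 295 467 mm⁴
  top flange: d = 233 mm → contributes +227 096 613 mm⁴
Total I = 286 066 453 mm⁴.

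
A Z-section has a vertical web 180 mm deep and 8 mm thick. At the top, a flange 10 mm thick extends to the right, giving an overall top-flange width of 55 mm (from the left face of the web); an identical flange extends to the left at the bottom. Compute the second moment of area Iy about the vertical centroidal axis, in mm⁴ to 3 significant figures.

Treat the section as a set of non-overlapping primitives; coordinates are from the bounding-box lower-left.
Web: 8 × 180, A = 1 440 mm², x = 51 mm, Ī = 7 680 mm⁴.
Top flange (beyond web): 47 × 10, A = 470 mm², x = 78.5 mm, Ī = 86 519 mm⁴.
Bottom flange (beyond web): 47 × 10, A = 470 mm², x = 23.5 mm, Ī = 86 519 mm⁴.
Centroid: x̄ = ΣA·x / ΣA = 51 mm.
Transfer each piece to the vertical centroidal axis using Ī + A·d² with d = x − 51:
  web: d = 0 mm → contributes +7 680 mm⁴
  top flange (beyond web): d = 27.5 mm → contributes +441 957 mm⁴
  bottom flange (beyond web): d = -27.5 mm → contributes +441 957 mm⁴
Total I = 891 593 mm⁴.

Iy ≈ 8.92 × 10⁵ mm⁴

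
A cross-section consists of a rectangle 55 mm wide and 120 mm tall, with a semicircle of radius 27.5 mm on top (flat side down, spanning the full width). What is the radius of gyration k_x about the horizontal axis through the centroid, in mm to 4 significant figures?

k_x ≈ 41.10 mm

Split into non-overlapping primitives; take the origin at the lower-left of the bounding box.
Rectangular body: 55 × 120, A = 6 600 mm², y = 60 mm, Ī = 7 920 000 mm⁴.
Semicircular cap: semicircle r = 27.5, A = 1187.91 mm², y = 131.671 mm, Ī = 62771.5 mm⁴.
Centroid: ȳ = ΣA·y / ΣA = 70.9323 mm.
Transfer each piece to the horizontal axis through the centroid using Ī + A·d² with d = y − 70.9323:
  rectangular body: d = -10.9323 mm → contributes +8 708 794 mm⁴
  semicircular cap: d = 60.7391 mm → contributes +4 445 273 mm⁴
Total I = 13 154 067 mm⁴.
Radius of gyration: k = √(I/A) = √(13 154 067 / 7787.91) = 41.0979 mm.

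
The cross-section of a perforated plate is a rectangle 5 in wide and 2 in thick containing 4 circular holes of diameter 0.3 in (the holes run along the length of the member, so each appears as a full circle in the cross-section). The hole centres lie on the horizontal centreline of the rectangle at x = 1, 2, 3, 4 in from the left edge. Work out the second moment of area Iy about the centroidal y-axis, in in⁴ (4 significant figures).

Iy ≈ 20.48 in⁴

Decompose the section into non-overlapping parts with the origin at the bottom-left of its bounding rectangle.
Plate: 5 × 2, A = 10 in², x = 2.5 in, Ī = 20.8333 in⁴.
Hole 1 (subtracted): ⌀0.3, A = 0.0706858 in², x = 1 in, Ī = 0.000397608 in⁴.
Hole 2 (subtracted): ⌀0.3, A = 0.0706858 in², x = 2 in, Ī = 0.000397608 in⁴.
Hole 3 (subtracted): ⌀0.3, A = 0.0706858 in², x = 3 in, Ī = 0.000397608 in⁴.
Hole 4 (subtracted): ⌀0.3, A = 0.0706858 in², x = 4 in, Ī = 0.000397608 in⁴.
By symmetry the centroid is at mid-width, x̄ = 2.5 in.
Transfer each piece to the centroidal y-axis using Ī + A·d² with d = x − 2.5:
  plate: d = 0 in → contributes +20.8333 in⁴
  hole 1: d = -1.5 in → contributes −0.159441 in⁴
  hole 2: d = -0.5 in → contributes −0.0180691 in⁴
  hole 3: d = 0.5 in → contributes −0.0180691 in⁴
  hole 4: d = 1.5 in → contributes −0.159441 in⁴
Total I = 20.4783 in⁴.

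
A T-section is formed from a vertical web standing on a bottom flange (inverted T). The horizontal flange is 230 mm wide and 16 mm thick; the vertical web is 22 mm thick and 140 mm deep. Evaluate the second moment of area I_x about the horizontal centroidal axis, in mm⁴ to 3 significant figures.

I_x ≈ 1.53 × 10⁷ mm⁴

Treat the section as a set of non-overlapping primitives; coordinates are from the bounding-box lower-left.
Flange: 230 × 16, A = 3 680 mm², y = 8 mm, Ī = 78 507 mm⁴.
Web: 22 × 140, A = 3 080 mm², y = 86 mm, Ī = 5 030 667 mm⁴.
Centroid: ȳ = ΣA·y / ΣA = 43.538 mm.
Transfer each piece to the horizontal centroidal axis using Ī + A·d² with d = y − 43.538:
  flange: d = -35.538 mm → contributes +4 726 281 mm⁴
  web: d = 42.462 mm → contributes +10 583 852 mm⁴
Total I = 15 310 133 mm⁴.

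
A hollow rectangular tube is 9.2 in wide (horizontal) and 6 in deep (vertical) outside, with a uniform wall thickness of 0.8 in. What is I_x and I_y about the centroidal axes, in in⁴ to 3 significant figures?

I_x ≈ 112 in⁴, I_y ≈ 228 in⁴

Treat the section as a set of non-overlapping primitives; coordinates are from the bounding-box lower-left.
Outer rectangle: 9.2 × 6, A = 55.2 in², y = 3 in, Ī = 165.6 in⁴.
Inner void (subtracted): 7.6 × 4.4, A = 33.44 in², y = 3 in, Ī = 53.95 in⁴.
By symmetry the centroid is at mid-height, ȳ = 3 in.
All pieces are centred on the centroidal x-axis, so I = ΣĪ (holes subtracted) = 111.65 in⁴.
Repeating about the centroidal y-axis gives I_y = 228.39 in⁴.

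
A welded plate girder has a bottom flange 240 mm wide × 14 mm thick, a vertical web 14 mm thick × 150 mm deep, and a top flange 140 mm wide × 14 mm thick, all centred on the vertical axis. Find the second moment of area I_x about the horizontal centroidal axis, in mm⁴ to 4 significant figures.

I_x ≈ 3.802 × 10⁷ mm⁴

Treat the section as a set of non-overlapping primitives; coordinates are from the bounding-box lower-left.
Bottom plate: 240 × 14, A = 3 360 mm², y = 7 mm, Ī = 54 880 mm⁴.
Web plate: 14 × 150, A = 2 100 mm², y = 89 mm, Ī = 3 937 500 mm⁴.
Top plate: 140 × 14, A = 1 960 mm², y = 171 mm, Ī = 32013.3 mm⁴.
Centroid: ȳ = ΣA·y / ΣA = 73.5283 mm.
Transfer each piece to the horizontal centroidal axis using Ī + A·d² with d = y − 73.5283:
  bottom plate: d = -66.5283 mm → contributes +14 926 290 mm⁴
  web plate: d = 15.4717 mm → contributes +4 440 184 mm⁴
  top plate: d = 97.4717 mm → contributes +18 653 448 mm⁴
Total I = 38 019 922 mm⁴.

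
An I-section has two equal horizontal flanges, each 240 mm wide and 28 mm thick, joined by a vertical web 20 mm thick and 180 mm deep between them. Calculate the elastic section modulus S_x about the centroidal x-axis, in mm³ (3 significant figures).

S_x ≈ 1.32 × 10⁶ mm³

Split into non-overlapping primitives; take the origin at the lower-left of the bounding box.
Bottom flange: 240 × 28, A = 6 720 mm², y = 14 mm, Ī = 439 040 mm⁴.
Web: 20 × 180, A = 3 600 mm², y = 118 mm, Ī = 9 720 000 mm⁴.
Top flange: 240 × 28, A = 6 720 mm², y = 222 mm, Ī = 439 040 mm⁴.
By symmetry the centroid is at mid-height, ȳ = 118 mm.
Transfer each piece to the centroidal x-axis using Ī + A·d² with d = y − 118:
  bottom flange: d = -104 mm → contributes +73 122 560 mm⁴
  web: d = 0 mm → contributes +9 720 000 mm⁴
  top flange: d = 104 mm → contributes +73 122 560 mm⁴
Total I = 155 965 120 mm⁴.
Extreme fibre distance c = 118 mm; S = I/c = 1 321 738 mm³.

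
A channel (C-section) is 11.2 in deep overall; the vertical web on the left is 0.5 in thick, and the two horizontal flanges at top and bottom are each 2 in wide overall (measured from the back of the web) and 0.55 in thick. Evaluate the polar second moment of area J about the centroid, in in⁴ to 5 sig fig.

Treat the section as a set of non-overlapping primitives; coordinates are from the bounding-box lower-left.
Web: 0.5 × 11.2, A = 5.6 in², y = 5.6 in, Ī = 58.53867 in⁴.
Top flange (beyond web): 1.5 × 0.55, A = 0.825 in², y = 10.925 in, Ī = 0.02079688 in⁴.
Bottom flange (beyond web): 1.5 × 0.55, A = 0.825 in², y = 0.275 in, Ī = 0.02079688 in⁴.
By symmetry the centroid is at mid-height, ȳ = 5.6 in.
Transfer each piece to the centroidal x-axis using Ī + A·d² with d = y − 5.6:
  web: d = 0 in → contributes +58.53867 in⁴
  top flange (beyond web): d = 5.325 in → contributes +23.41419 in⁴
  bottom flange (beyond web): d = -5.325 in → contributes +23.41419 in⁴
Total I = 105.367 in⁴.
For the y-axis: x̄ = 0.4775862 in.
Repeating about the centroidal y-axis gives I_y = 1.700524 in⁴.
Polar second moment: J = I_x + I_y = 107.0676 in⁴.

J ≈ 107.07 in⁴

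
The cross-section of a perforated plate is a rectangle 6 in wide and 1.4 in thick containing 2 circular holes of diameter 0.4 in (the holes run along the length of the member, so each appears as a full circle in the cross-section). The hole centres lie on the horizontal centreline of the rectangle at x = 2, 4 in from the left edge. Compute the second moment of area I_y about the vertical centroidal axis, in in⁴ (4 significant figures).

I_y ≈ 24.95 in⁴

Break the section into simple shapes (no overlaps), measuring from the bottom-left corner of the bounding box.
Plate: 6 × 1.4, A = 8.4 in², x = 3 in, Ī = 25.2 in⁴.
Hole 1 (subtracted): ⌀0.4, A = 0.125664 in², x = 2 in, Ī = 0.00125664 in⁴.
Hole 2 (subtracted): ⌀0.4, A = 0.125664 in², x = 4 in, Ī = 0.00125664 in⁴.
By symmetry the centroid is at mid-width, x̄ = 3 in.
Transfer each piece to the vertical centroidal axis using Ī + A·d² with d = x − 3:
  plate: d = 0 in → contributes +25.2 in⁴
  hole 1: d = -1 in → contributes −0.12692 in⁴
  hole 2: d = 1 in → contributes −0.12692 in⁴
Total I = 24.9462 in⁴.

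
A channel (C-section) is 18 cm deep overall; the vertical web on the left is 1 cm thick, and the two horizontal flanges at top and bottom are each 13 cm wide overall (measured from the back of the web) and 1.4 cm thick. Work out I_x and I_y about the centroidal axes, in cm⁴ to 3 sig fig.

Split into non-overlapping primitives; take the origin at the lower-left of the bounding box.
Web: 1 × 18, A = 18 cm², y = 9 cm, Ī = 486 cm⁴.
Top flange (beyond web): 12 × 1.4, A = 16.8 cm², y = 17.3 cm, Ī = 2.744 cm⁴.
Bottom flange (beyond web): 12 × 1.4, A = 16.8 cm², y = 0.7 cm, Ī = 2.744 cm⁴.
By symmetry the centroid is at mid-height, ȳ = 9 cm.
Transfer each piece to the centroidal x-axis using Ī + A·d² with d = y − 9:
  web: d = 0 cm → contributes +486 cm⁴
  top flange (beyond web): d = 8.3 cm → contributes +1160.1 cm⁴
  bottom flange (beyond web): d = -8.3 cm → contributes +1160.1 cm⁴
Total I = 2806.2 cm⁴.
For the y-axis: x̄ = 4.7326 cm.
Repeating about the centroidal y-axis gives I_y = 899.91 cm⁴.

I_x ≈ 2810 cm⁴, I_y ≈ 900 cm⁴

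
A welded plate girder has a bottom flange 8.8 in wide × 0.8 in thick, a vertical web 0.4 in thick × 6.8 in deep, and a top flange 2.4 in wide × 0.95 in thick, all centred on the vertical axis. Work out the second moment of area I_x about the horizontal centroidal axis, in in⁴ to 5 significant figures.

Decompose the section into non-overlapping parts with the origin at the bottom-left of its bounding rectangle.
Bottom plate: 8.8 × 0.8, A = 7.04 in², y = 0.4 in, Ī = 0.3754667 in⁴.
Web plate: 0.4 × 6.8, A = 2.72 in², y = 4.2 in, Ī = 10.48107 in⁴.
Top plate: 2.4 × 0.95, A = 2.28 in², y = 8.075 in, Ī = 0.171475 in⁴.
Centroid: ȳ = ΣA·y / ΣA = 2.711877 in.
Transfer each piece to the horizontal centroidal axis using Ī + A·d² with d = y − 2.711877:
  bottom plate: d = -2.311877 in → contributes +38.00269 in⁴
  web plate: d = 1.488123 in → contributes +16.50453 in⁴
  top plate: d = 5.363123 in → contributes +65.75131 in⁴
Total I = 120.2585 in⁴.

I_x ≈ 120.26 in⁴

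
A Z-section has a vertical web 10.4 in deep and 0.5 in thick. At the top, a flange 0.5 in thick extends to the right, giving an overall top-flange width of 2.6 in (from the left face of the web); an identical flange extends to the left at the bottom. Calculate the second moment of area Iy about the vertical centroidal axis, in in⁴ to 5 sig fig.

Iy ≈ 4.4291 in⁴

Treat the section as a set of non-overlapping primitives; coordinates are from the bounding-box lower-left.
Web: 0.5 × 10.4, A = 5.2 in², x = 2.35 in, Ī = 0.1083333 in⁴.
Top flange (beyond web): 2.1 × 0.5, A = 1.05 in², x = 3.65 in, Ī = 0.385875 in⁴.
Bottom flange (beyond web): 2.1 × 0.5, A = 1.05 in², x = 1.05 in, Ī = 0.385875 in⁴.
Centroid: x̄ = ΣA·x / ΣA = 2.35 in.
Transfer each piece to the vertical centroidal axis using Ī + A·d² with d = x − 2.35:
  web: d = 0 in → contributes +0.1083333 in⁴
  top flange (beyond web): d = 1.3 in → contributes +2.160375 in⁴
  bottom flange (beyond web): d = -1.3 in → contributes +2.160375 in⁴
Total I = 4.429083 in⁴.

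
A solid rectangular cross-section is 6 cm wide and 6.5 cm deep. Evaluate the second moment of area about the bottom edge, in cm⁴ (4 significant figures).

I_base ≈ 549.3 cm⁴

The section: 6 × 6.5, A = 39 cm², y = 3.25 cm, Ī = 137.313 cm⁴.
Transfer it to the base of the section using Ī + A·d² with d = y − 0:
  the section: d = 3.25 cm → contributes +549.25 cm⁴
Total I = 549.25 cm⁴.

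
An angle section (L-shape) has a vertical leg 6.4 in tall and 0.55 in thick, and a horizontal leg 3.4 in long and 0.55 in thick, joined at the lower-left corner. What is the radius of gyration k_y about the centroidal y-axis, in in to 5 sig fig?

k_y ≈ 0.91765 in

Break the section into simple shapes (no overlaps), measuring from the bottom-left corner of the bounding box.
Vertical leg: 0.55 × 6.4, A = 3.52 in², x = 0.275 in, Ī = 0.08873333 in⁴.
Horizontal leg (remainder): 2.85 × 0.55, A = 1.5675 in², x = 1.975 in, Ī = 1.061002 in⁴.
Centroid: x̄ = ΣA·x / ΣA = 0.7987838 in.
Transfer each piece to the centroidal y-axis using Ī + A·d² with d = x − 0.7987838:
  vertical leg: d = -0.5237838 in → contributes +1.054443 in⁴
  horizontal leg (remainder): d = 1.176216 in → contributes +3.229614 in⁴
Total I = 4.284057 in⁴.
Radius of gyration: k = √(I/A) = √(4.284057 / 5.0875) = 0.9176465 in.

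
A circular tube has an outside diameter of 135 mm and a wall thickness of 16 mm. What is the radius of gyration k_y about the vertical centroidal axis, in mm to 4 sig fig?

Decompose the section into non-overlapping parts with the origin at the bottom-left of its bounding rectangle.
Outer circle: ⌀135, A = 14313.9 mm², x = 67.5 mm, Ī = 16 304 406 mm⁴.
Bore (subtracted): ⌀103, A = 8332.29 mm², x = 67.5 mm, Ī = 5 524 828 mm⁴.
By symmetry the centroid is at mid-width, x̄ = 67.5 mm.
All pieces are centred on the vertical centroidal axis, so I = ΣĪ (holes subtracted) = 10 779 577 mm⁴.
Radius of gyration: k = √(I/A) = √(10 779 577 / 5981.59) = 42.4514 mm.

k_y ≈ 42.45 mm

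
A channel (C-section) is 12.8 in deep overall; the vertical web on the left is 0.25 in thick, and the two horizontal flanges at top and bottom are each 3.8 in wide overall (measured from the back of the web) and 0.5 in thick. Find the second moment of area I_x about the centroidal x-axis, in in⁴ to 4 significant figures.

I_x ≈ 178.0 in⁴

Treat the section as a set of non-overlapping primitives; coordinates are from the bounding-box lower-left.
Web: 0.25 × 12.8, A = 3.2 in², y = 6.4 in, Ī = 43.6907 in⁴.
Top flange (beyond web): 3.55 × 0.5, A = 1.775 in², y = 12.55 in, Ī = 0.0369792 in⁴.
Bottom flange (beyond web): 3.55 × 0.5, A = 1.775 in², y = 0.25 in, Ī = 0.0369792 in⁴.
By symmetry the centroid is at mid-height, ȳ = 6.4 in.
Transfer each piece to the centroidal x-axis using Ī + A·d² with d = y − 6.4:
  web: d = 0 in → contributes +43.6907 in⁴
  top flange (beyond web): d = 6.15 in → contributes +67.1719 in⁴
  bottom flange (beyond web): d = -6.15 in → contributes +67.1719 in⁴
Total I = 178.035 in⁴.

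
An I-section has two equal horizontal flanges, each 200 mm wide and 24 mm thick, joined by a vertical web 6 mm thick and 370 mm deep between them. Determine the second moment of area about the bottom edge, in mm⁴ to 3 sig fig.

Decompose the section into non-overlapping parts with the origin at the bottom-left of its bounding rectangle.
Bottom flange: 200 × 24, A = 4 800 mm², y = 12 mm, Ī = 230 400 mm⁴.
Web: 6 × 370, A = 2 220 mm², y = 209 mm, Ī = 25 326 500 mm⁴.
Top flange: 200 × 24, A = 4 800 mm², y = 406 mm, Ī = 230 400 mm⁴.
Transfer each piece to the base of the section using Ī + A·d² with d = y − 0:
  bottom flange: d = 12 mm → contributes +921 600 mm⁴
  web: d = 209 mm → contributes +122 298 320 mm⁴
  top flange: d = 406 mm → contributes +791 443 200 mm⁴
Total I = 914 663 120 mm⁴.

I_base ≈ 9.15 × 10⁸ mm⁴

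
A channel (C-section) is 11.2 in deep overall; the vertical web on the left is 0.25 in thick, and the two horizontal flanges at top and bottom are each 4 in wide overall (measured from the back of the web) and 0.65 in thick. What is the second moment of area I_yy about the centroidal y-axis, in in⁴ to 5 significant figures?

Decompose the section into non-overlapping parts with the origin at the bottom-left of its bounding rectangle.
Web: 0.25 × 11.2, A = 2.8 in², x = 0.125 in, Ī = 0.01458333 in⁴.
Top flange (beyond web): 3.75 × 0.65, A = 2.4375 in², x = 2.125 in, Ī = 2.856445 in⁴.
Bottom flange (beyond web): 3.75 × 0.65, A = 2.4375 in², x = 2.125 in, Ī = 2.856445 in⁴.
Centroid: x̄ = ΣA·x / ΣA = 1.395358 in.
Transfer each piece to the centroidal y-axis using Ī + A·d² with d = x − 1.395358:
  web: d = -1.270358 in → contributes +4.533252 in⁴
  top flange (beyond web): d = 0.7296417 in → contributes +4.154114 in⁴
  bottom flange (beyond web): d = 0.7296417 in → contributes +4.154114 in⁴
Total I = 12.84148 in⁴.

I_yy ≈ 12.841 in⁴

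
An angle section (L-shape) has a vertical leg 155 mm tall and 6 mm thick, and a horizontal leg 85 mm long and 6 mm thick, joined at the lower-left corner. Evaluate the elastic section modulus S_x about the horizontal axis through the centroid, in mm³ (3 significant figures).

S_x ≈ 3.51 × 10⁴ mm³

Decompose the section into non-overlapping parts with the origin at the bottom-left of its bounding rectangle.
Vertical leg: 6 × 155, A = 930 mm², y = 77.5 mm, Ī = 1 861 938 mm⁴.
Horizontal leg (remainder): 79 × 6, A = 474 mm², y = 3 mm, Ī = 1 422 mm⁴.
Centroid: ȳ = ΣA·y / ΣA = 52.348 mm.
Transfer each piece to the horizontal axis through the centroid using Ī + A·d² with d = y − 52.348:
  vertical leg: d = 25.152 mm → contributes +2 450 263 mm⁴
  horizontal leg (remainder): d = -49.348 mm → contributes +1 155 732 mm⁴
Total I = 3 605 996 mm⁴.
Extreme fibre distance c = 102.65 mm; S = I/c = 35 128 mm³.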